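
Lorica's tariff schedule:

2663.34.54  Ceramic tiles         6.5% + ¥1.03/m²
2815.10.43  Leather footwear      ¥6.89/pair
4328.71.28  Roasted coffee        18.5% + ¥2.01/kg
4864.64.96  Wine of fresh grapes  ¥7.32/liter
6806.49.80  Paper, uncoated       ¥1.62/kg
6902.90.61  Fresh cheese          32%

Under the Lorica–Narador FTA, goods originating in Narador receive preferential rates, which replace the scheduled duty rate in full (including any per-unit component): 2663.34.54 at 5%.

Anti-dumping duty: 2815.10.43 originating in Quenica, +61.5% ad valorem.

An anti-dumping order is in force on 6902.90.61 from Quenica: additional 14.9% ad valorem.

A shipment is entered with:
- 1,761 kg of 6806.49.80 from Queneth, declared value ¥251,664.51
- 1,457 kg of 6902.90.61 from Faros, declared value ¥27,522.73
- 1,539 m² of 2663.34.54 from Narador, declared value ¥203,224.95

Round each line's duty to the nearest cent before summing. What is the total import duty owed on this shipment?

¥21,821.34

Line 1 (6806.49.80, Queneth, 1,761 kg, ¥251,664.51):
Base rate for 6806.49.80 is ¥1.62/kg.
Duty = 1,761 × ¥1.62 = ¥2,852.82.
Line 2 (6902.90.61, Faros, 1,457 kg, ¥27,522.73):
Base rate for 6902.90.61 is 32%.
The additional-duty order on 6902.90.61 targets Quenica, not Faros; it does not apply.
Duty = ¥27,522.73 × 32% = ¥8,807.27.
Line 3 (2663.34.54, Narador, 1,539 m², ¥203,224.95):
Base rate for 2663.34.54 is 6.5% + ¥1.03/m².
Origin Narador qualifies under the Lorica–Narador agreement and 2663.34.54 is covered: preferential rate 5% applies instead.
Duty = ¥203,224.95 × 5% = ¥10,161.25.
Total = ¥2,852.82 + ¥8,807.27 + ¥10,161.25 = ¥21,821.34.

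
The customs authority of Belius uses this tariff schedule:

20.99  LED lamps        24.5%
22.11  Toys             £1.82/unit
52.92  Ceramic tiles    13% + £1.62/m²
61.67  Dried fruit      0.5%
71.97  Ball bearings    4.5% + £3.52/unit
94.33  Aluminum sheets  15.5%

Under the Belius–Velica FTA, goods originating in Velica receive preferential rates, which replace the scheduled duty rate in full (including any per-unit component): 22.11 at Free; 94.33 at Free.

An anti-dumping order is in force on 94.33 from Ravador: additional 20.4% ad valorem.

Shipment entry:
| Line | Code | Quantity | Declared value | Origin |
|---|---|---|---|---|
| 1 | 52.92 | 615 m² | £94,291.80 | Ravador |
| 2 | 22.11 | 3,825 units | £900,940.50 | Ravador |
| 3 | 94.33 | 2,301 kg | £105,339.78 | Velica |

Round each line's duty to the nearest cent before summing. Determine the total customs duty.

Line 1 (52.92, Ravador, 615 m², £94,291.80):
Base rate for 52.92 is 13% + £1.62/m².
Duty = £94,291.80 × 13% + 615 × £1.62 = £13,254.23.
Line 2 (22.11, Ravador, 3,825 units, £900,940.50):
Base rate for 22.11 is £1.82/unit.
22.11 has an FTA preferential rate, but origin Ravador is not Velica; base rate stands.
Duty = 3,825 × £1.82 = £6,961.50.
Line 3 (94.33, Velica, 2,301 kg, £105,339.78):
Base rate for 94.33 is 15.5%.
Origin Velica qualifies under the Belius–Velica agreement and 94.33 is covered: preferential rate Free applies instead.
The additional-duty order on 94.33 targets Ravador, not Velica; it does not apply.
Duty = £105,339.78 × 0% = £0.00.
Total = £13,254.23 + £6,961.50 + £0.00 = £20,215.73.

£20,215.73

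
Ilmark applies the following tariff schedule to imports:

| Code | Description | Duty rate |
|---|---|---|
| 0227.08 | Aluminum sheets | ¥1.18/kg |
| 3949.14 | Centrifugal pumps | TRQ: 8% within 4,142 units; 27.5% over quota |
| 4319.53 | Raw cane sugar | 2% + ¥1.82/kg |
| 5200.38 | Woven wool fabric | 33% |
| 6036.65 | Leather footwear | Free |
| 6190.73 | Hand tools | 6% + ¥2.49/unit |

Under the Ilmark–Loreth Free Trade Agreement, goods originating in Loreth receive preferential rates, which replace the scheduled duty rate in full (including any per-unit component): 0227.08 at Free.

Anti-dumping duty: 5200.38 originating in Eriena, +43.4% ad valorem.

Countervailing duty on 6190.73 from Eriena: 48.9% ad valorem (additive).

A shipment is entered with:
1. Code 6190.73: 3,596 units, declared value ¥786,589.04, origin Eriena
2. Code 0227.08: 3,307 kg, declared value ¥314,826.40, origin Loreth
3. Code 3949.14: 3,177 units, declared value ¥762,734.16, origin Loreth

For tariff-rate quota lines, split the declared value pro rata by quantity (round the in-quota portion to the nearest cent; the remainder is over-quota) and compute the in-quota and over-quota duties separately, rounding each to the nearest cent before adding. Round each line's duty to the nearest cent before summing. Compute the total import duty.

Line 1 (6190.73, Eriena, 3,596 units, ¥786,589.04):
Base rate for 6190.73 is 6% + ¥2.49/unit.
Additional duty on 6190.73 from Eriena: +48.9%. Applied ad valorem rate: 6% + 48.9% = 54.9%.
Duty = ¥786,589.04 × 54.9% + 3,596 × ¥2.49 = ¥440,791.42.
Line 2 (0227.08, Loreth, 3,307 kg, ¥314,826.40):
Base rate for 0227.08 is ¥1.18/kg.
Origin Loreth qualifies under the Ilmark–Loreth agreement and 0227.08 is covered: preferential rate Free applies instead.
Duty = ¥314,826.40 × 0% = ¥0.00.
Line 3 (3949.14, Loreth, 3,177 units, ¥762,734.16):
Code 3949.14 is under a tariff-rate quota (threshold 4,142 units). Quantity 3,177 units is within the quota, so the in-quota rate 8% applies to the full value.
Duty = ¥762,734.16 × 8% = ¥61,018.73.
Total = ¥440,791.42 + ¥0.00 + ¥61,018.73 = ¥501,810.15.

¥501,810.15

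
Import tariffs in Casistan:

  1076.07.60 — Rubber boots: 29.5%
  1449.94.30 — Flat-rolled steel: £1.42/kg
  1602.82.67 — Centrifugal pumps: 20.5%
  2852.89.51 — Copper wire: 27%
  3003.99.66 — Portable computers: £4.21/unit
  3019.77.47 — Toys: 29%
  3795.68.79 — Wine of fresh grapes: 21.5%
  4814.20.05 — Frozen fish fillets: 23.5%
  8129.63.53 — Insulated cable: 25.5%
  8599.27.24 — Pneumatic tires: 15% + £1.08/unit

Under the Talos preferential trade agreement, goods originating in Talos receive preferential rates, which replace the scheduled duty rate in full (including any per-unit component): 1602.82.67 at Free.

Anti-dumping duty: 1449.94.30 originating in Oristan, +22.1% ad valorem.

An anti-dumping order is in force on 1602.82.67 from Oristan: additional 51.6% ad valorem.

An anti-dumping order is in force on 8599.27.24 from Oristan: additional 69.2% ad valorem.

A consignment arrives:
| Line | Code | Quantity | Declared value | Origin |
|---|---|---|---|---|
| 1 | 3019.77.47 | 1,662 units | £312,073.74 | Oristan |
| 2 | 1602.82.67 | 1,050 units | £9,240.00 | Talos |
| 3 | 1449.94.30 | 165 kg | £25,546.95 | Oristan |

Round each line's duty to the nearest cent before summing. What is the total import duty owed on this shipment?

Line 1 (3019.77.47, Oristan, 1,662 units, £312,073.74):
Base rate for 3019.77.47 is 29%.
Duty = £312,073.74 × 29% = £90,501.38.
Line 2 (1602.82.67, Talos, 1,050 units, £9,240.00):
Base rate for 1602.82.67 is 20.5%.
Origin Talos qualifies under the Casistan–Talos agreement and 1602.82.67 is covered: preferential rate Free applies instead.
The additional-duty order on 1602.82.67 targets Oristan, not Talos; it does not apply.
Duty = £9,240.00 × 0% = £0.00.
Line 3 (1449.94.30, Oristan, 165 kg, £25,546.95):
Base rate for 1449.94.30 is £1.42/kg.
Additional duty on 1449.94.30 from Oristan: +22.1% ad valorem. Applied ad valorem rate = 22.1%.
Duty = £25,546.95 × 22.1% + 165 × £1.42 = £5,880.18.
Total = £90,501.38 + £0.00 + £5,880.18 = £96,381.56.

£96,381.56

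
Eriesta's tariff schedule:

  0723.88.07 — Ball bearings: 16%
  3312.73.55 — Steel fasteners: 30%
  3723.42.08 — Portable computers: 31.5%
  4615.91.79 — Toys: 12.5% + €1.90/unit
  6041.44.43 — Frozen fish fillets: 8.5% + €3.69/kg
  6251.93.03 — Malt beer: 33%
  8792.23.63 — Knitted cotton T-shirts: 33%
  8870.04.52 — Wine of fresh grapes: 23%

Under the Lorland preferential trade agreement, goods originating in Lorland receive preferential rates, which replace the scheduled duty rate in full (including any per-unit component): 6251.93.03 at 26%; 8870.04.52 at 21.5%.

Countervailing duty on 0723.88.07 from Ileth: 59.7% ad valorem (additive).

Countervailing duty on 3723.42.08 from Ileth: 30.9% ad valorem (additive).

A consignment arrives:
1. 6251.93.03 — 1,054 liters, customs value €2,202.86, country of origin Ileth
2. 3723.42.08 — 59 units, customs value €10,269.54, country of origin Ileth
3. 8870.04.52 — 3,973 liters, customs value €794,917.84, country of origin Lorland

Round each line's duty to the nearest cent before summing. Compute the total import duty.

Line 1 (6251.93.03, Ileth, 1,054 liters, €2,202.86):
Base rate for 6251.93.03 is 33%.
6251.93.03 has an FTA preferential rate, but origin Ileth is not Lorland; base rate stands.
Duty = €2,202.86 × 33% = €726.94.
Line 2 (3723.42.08, Ileth, 59 units, €10,269.54):
Base rate for 3723.42.08 is 31.5%.
Additional duty on 3723.42.08 from Ileth: +30.9%. Applied ad valorem rate: 31.5% + 30.9% = 62.4%.
Duty = €10,269.54 × 62.4% = €6,408.19.
Line 3 (8870.04.52, Lorland, 3,973 liters, €794,917.84):
Base rate for 8870.04.52 is 23%.
Origin Lorland qualifies under the Eriesta–Lorland agreement and 8870.04.52 is covered: preferential rate 21.5% applies instead.
Duty = €794,917.84 × 21.5% = €170,907.34.
Total = €726.94 + €6,408.19 + €170,907.34 = €178,042.47.

€178,042.47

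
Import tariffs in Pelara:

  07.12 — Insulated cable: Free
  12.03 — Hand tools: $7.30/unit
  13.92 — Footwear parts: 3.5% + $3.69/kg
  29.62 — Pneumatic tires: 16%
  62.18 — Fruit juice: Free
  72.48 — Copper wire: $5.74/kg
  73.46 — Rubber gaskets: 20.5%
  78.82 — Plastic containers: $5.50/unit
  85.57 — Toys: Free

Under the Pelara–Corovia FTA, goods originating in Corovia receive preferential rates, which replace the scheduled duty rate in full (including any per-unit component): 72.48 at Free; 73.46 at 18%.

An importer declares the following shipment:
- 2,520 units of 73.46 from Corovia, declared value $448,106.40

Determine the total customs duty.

Line 1 (73.46, Corovia, 2,520 units, $448,106.40):
Base rate for 73.46 is 20.5%.
Origin Corovia qualifies under the Pelara–Corovia agreement and 73.46 is covered: preferential rate 18% applies instead.
Duty = $448,106.40 × 18% = $80,659.15.

$80,659.15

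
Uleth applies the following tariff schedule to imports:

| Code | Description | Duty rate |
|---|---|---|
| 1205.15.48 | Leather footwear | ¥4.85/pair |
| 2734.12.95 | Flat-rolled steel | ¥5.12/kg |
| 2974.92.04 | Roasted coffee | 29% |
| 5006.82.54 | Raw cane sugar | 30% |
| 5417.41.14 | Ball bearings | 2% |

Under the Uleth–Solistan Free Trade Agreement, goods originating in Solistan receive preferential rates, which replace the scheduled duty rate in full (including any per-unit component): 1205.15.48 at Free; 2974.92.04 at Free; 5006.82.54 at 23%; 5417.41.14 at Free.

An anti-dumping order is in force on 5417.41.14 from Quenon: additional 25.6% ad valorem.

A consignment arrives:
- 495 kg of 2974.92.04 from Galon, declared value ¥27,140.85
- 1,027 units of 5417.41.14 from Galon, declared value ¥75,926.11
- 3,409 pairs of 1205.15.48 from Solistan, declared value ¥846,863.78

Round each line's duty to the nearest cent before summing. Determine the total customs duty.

¥9,389.37

Line 1 (2974.92.04, Galon, 495 kg, ¥27,140.85):
Base rate for 2974.92.04 is 29%.
2974.92.04 has an FTA preferential rate, but origin Galon is not Solistan; base rate stands.
Duty = ¥27,140.85 × 29% = ¥7,870.85.
Line 2 (5417.41.14, Galon, 1,027 units, ¥75,926.11):
Base rate for 5417.41.14 is 2%.
5417.41.14 has an FTA preferential rate, but origin Galon is not Solistan; base rate stands.
The additional-duty order on 5417.41.14 targets Quenon, not Galon; it does not apply.
Duty = ¥75,926.11 × 2% = ¥1,518.52.
Line 3 (1205.15.48, Solistan, 3,409 pairs, ¥846,863.78):
Base rate for 1205.15.48 is ¥4.85/pair.
Origin Solistan qualifies under the Uleth–Solistan agreement and 1205.15.48 is covered: preferential rate Free applies instead.
Duty = ¥846,863.78 × 0% = ¥0.00.
Total = ¥7,870.85 + ¥1,518.52 + ¥0.00 = ¥9,389.37.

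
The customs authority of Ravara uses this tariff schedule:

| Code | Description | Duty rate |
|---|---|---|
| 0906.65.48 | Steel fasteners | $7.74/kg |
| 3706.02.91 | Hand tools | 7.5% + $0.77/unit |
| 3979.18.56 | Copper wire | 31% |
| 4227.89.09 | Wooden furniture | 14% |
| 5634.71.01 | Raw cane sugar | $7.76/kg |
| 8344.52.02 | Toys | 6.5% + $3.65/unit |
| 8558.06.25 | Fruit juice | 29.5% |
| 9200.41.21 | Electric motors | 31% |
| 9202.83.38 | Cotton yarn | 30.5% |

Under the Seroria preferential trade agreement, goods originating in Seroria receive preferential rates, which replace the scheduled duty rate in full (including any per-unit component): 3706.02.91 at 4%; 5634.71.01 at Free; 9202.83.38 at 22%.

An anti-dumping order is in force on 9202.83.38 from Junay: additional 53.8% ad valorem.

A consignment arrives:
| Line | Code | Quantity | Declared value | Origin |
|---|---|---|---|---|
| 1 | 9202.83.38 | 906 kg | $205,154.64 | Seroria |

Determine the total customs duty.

Line 1 (9202.83.38, Seroria, 906 kg, $205,154.64):
Base rate for 9202.83.38 is 30.5%.
Origin Seroria qualifies under the Ravara–Seroria agreement and 9202.83.38 is covered: preferential rate 22% applies instead.
The additional-duty order on 9202.83.38 targets Junay, not Seroria; it does not apply.
Duty = $205,154.64 × 22% = $45,134.02.

$45,134.02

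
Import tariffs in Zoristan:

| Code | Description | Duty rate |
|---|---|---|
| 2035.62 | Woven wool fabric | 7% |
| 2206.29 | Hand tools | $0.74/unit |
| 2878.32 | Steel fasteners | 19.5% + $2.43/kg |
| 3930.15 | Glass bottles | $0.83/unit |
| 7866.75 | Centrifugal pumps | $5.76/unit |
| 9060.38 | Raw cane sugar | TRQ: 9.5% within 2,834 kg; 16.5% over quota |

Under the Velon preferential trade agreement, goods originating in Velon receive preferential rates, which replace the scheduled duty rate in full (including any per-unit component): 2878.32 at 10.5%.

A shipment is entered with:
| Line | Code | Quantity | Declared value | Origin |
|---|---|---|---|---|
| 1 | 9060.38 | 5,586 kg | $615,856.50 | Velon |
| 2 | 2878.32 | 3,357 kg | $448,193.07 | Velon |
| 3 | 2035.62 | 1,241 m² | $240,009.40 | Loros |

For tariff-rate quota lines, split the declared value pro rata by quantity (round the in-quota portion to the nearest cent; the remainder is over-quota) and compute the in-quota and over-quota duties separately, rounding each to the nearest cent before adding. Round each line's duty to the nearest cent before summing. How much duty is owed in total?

Line 1 (9060.38, Velon, 5,586 kg, $615,856.50):
Code 9060.38 is under a tariff-rate quota (threshold 2,834 kg). In-quota: 2,834 kg at 9.5%; over-quota: 2,752 kg at 16.5%.
Pro-rata value split: in-quota = $615,856.50 × 2,834/5,586 = $312,448.50; over-quota = $615,856.50 − $312,448.50 = $303,408.00.
In-quota duty = $312,448.50 × 9.5% = $29,682.61. Over-quota duty = $303,408.00 × 16.5% = $50,062.32.
Line duty = $29,682.61 + $50,062.32 = $79,744.93.
Line 2 (2878.32, Velon, 3,357 kg, $448,193.07):
Base rate for 2878.32 is 19.5% + $2.43/kg.
Origin Velon qualifies under the Zoristan–Velon agreement and 2878.32 is covered: preferential rate 10.5% applies instead.
Duty = $448,193.07 × 10.5% = $47,060.27.
Line 3 (2035.62, Loros, 1,241 m², $240,009.40):
Base rate for 2035.62 is 7%.
Duty = $240,009.40 × 7% = $16,800.66.
Total = $79,744.93 + $47,060.27 + $16,800.66 = $143,605.86.

$143,605.86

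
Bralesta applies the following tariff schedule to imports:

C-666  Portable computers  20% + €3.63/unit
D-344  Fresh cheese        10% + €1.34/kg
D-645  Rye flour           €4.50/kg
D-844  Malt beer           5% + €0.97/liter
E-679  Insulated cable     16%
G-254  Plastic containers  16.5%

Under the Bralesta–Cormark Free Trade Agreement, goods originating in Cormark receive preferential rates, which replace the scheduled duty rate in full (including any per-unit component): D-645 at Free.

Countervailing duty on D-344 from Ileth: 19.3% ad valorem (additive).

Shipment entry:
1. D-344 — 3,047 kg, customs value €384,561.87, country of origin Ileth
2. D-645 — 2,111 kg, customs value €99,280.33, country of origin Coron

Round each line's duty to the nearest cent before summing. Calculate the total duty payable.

€126,259.11

Line 1 (D-344, Ileth, 3,047 kg, €384,561.87):
Base rate for D-344 is 10% + €1.34/kg.
Additional duty on D-344 from Ileth: +19.3%. Applied ad valorem rate: 10% + 19.3% = 29.3%.
Duty = €384,561.87 × 29.3% + 3,047 × €1.34 = €116,759.61.
Line 2 (D-645, Coron, 2,111 kg, €99,280.33):
Base rate for D-645 is €4.50/kg.
D-645 has an FTA preferential rate, but origin Coron is not Cormark; base rate stands.
Duty = 2,111 × €4.50 = €9,499.50.
Total = €116,759.61 + €9,499.50 = €126,259.11.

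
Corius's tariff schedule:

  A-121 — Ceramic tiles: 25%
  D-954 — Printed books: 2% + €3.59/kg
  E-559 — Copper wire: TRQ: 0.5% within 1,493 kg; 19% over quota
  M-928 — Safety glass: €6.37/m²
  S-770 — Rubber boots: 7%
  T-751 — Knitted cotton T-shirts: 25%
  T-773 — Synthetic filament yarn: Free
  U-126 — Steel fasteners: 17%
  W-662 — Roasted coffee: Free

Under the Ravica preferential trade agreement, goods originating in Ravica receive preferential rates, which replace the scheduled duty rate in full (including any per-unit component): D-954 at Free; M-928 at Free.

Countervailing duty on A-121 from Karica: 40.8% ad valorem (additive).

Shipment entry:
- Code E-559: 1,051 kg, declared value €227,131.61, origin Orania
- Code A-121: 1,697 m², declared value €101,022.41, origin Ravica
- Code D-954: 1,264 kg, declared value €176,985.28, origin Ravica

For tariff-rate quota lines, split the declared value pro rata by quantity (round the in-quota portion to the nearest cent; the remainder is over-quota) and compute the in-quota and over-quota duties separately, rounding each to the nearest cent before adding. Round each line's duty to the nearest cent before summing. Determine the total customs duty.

€26,391.26

Line 1 (E-559, Orania, 1,051 kg, €227,131.61):
Code E-559 is under a tariff-rate quota (threshold 1,493 kg). Quantity 1,051 kg is within the quota, so the in-quota rate 0.5% applies to the full value.
Duty = €227,131.61 × 0.5% = €1,135.66.
Line 2 (A-121, Ravica, 1,697 m², €101,022.41):
Base rate for A-121 is 25%.
Origin Ravica is the FTA partner but A-121 is not on the preference list; base rate stands.
The additional-duty order on A-121 targets Karica, not Ravica; it does not apply.
Duty = €101,022.41 × 25% = €25,255.60.
Line 3 (D-954, Ravica, 1,264 kg, €176,985.28):
Base rate for D-954 is 2% + €3.59/kg.
Origin Ravica qualifies under the Corius–Ravica agreement and D-954 is covered: preferential rate Free applies instead.
Duty = €176,985.28 × 0% = €0.00.
Total = €1,135.66 + €25,255.60 + €0.00 = €26,391.26.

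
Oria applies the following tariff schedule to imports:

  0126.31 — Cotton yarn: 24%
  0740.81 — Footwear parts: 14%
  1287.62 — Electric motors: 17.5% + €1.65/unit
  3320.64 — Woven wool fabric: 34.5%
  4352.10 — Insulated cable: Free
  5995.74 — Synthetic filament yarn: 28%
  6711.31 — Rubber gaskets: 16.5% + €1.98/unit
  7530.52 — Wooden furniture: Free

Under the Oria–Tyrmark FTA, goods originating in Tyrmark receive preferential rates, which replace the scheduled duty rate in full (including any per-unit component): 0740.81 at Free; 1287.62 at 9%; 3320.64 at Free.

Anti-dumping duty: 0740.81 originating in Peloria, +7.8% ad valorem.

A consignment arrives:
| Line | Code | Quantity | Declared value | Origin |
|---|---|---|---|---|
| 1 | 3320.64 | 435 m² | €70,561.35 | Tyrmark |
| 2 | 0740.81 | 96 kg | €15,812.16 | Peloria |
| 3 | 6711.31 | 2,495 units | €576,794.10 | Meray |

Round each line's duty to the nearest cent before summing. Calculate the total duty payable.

€103,558.18

Line 1 (3320.64, Tyrmark, 435 m², €70,561.35):
Base rate for 3320.64 is 34.5%.
Origin Tyrmark qualifies under the Oria–Tyrmark agreement and 3320.64 is covered: preferential rate Free applies instead.
Duty = €70,561.35 × 0% = €0.00.
Line 2 (0740.81, Peloria, 96 kg, €15,812.16):
Base rate for 0740.81 is 14%.
0740.81 has an FTA preferential rate, but origin Peloria is not Tyrmark; base rate stands.
Additional duty on 0740.81 from Peloria: +7.8%. Applied ad valorem rate: 14% + 7.8% = 21.8%.
Duty = €15,812.16 × 21.8% = €3,447.05.
Line 3 (6711.31, Meray, 2,495 units, €576,794.10):
Base rate for 6711.31 is 16.5% + €1.98/unit.
Duty = €576,794.10 × 16.5% + 2,495 × €1.98 = €100,111.13.
Total = €0.00 + €3,447.05 + €100,111.13 = €103,558.18.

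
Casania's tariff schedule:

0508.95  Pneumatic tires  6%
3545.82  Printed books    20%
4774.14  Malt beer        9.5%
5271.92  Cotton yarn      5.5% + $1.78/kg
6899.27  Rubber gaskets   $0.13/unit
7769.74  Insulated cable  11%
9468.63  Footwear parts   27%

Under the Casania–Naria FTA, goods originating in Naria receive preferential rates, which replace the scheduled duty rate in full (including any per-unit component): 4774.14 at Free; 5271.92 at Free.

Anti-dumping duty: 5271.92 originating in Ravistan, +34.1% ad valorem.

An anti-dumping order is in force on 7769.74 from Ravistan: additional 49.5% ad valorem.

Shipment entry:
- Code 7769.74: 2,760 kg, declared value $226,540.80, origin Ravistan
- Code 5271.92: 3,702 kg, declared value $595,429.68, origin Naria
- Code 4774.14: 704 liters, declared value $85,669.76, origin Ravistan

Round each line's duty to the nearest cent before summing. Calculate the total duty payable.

$145,195.81

Line 1 (7769.74, Ravistan, 2,760 kg, $226,540.80):
Base rate for 7769.74 is 11%.
Additional duty on 7769.74 from Ravistan: +49.5%. Applied ad valorem rate: 11% + 49.5% = 60.5%.
Duty = $226,540.80 × 60.5% = $137,057.18.
Line 2 (5271.92, Naria, 3,702 kg, $595,429.68):
Base rate for 5271.92 is 5.5% + $1.78/kg.
Origin Naria qualifies under the Casania–Naria agreement and 5271.92 is covered: preferential rate Free applies instead.
The additional-duty order on 5271.92 targets Ravistan, not Naria; it does not apply.
Duty = $595,429.68 × 0% = $0.00.
Line 3 (4774.14, Ravistan, 704 liters, $85,669.76):
Base rate for 4774.14 is 9.5%.
4774.14 has an FTA preferential rate, but origin Ravistan is not Naria; base rate stands.
Duty = $85,669.76 × 9.5% = $8,138.63.
Total = $137,057.18 + $0.00 + $8,138.63 = $145,195.81.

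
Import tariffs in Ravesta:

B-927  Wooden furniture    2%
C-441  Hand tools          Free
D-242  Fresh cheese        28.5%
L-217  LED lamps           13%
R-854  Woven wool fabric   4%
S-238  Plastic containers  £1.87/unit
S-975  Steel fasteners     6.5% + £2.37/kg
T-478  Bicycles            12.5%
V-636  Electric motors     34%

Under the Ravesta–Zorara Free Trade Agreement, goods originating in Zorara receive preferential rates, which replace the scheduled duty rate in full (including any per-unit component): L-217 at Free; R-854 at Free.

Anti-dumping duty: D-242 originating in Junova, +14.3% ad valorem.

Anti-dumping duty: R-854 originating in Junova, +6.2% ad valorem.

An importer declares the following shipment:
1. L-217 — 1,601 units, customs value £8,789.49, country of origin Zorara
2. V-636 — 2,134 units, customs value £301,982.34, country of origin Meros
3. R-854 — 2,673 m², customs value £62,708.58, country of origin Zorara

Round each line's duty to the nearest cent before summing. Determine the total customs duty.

Line 1 (L-217, Zorara, 1,601 units, £8,789.49):
Base rate for L-217 is 13%.
Origin Zorara qualifies under the Ravesta–Zorara agreement and L-217 is covered: preferential rate Free applies instead.
Duty = £8,789.49 × 0% = £0.00.
Line 2 (V-636, Meros, 2,134 units, £301,982.34):
Base rate for V-636 is 34%.
Duty = £301,982.34 × 34% = £102,674.00.
Line 3 (R-854, Zorara, 2,673 m², £62,708.58):
Base rate for R-854 is 4%.
Origin Zorara qualifies under the Ravesta–Zorara agreement and R-854 is covered: preferential rate Free applies instead.
The additional-duty order on R-854 targets Junova, not Zorara; it does not apply.
Duty = £62,708.58 × 0% = £0.00.
Total = £0.00 + £102,674.00 + £0.00 = £102,674.00.

£102,674.00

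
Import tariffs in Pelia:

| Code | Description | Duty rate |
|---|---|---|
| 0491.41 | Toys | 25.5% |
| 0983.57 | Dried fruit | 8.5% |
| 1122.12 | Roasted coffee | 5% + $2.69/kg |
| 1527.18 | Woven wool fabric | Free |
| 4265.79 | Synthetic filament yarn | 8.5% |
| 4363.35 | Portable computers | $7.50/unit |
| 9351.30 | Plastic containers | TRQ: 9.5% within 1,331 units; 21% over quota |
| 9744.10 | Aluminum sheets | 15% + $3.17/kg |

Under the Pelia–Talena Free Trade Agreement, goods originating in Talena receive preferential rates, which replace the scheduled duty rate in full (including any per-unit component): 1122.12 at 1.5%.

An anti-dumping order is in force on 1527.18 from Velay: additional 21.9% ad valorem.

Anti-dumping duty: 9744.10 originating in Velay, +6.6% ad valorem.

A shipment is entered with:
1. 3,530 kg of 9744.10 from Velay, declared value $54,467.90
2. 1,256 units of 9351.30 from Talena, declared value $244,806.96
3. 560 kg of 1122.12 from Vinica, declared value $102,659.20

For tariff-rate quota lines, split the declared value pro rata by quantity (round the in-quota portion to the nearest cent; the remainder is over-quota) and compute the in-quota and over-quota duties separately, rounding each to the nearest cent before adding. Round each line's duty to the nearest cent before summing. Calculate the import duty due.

$52,851.19

Line 1 (9744.10, Velay, 3,530 kg, $54,467.90):
Base rate for 9744.10 is 15% + $3.17/kg.
Additional duty on 9744.10 from Velay: +6.6%. Applied ad valorem rate: 15% + 6.6% = 21.6%.
Duty = $54,467.90 × 21.6% + 3,530 × $3.17 = $22,955.17.
Line 2 (9351.30, Talena, 1,256 units, $244,806.96):
Code 9351.30 is under a tariff-rate quota (threshold 1,331 units). Quantity 1,256 units is within the quota, so the in-quota rate 9.5% applies to the full value.
Duty = $244,806.96 × 9.5% = $23,256.66.
Line 3 (1122.12, Vinica, 560 kg, $102,659.20):
Base rate for 1122.12 is 5% + $2.69/kg.
1122.12 has an FTA preferential rate, but origin Vinica is not Talena; base rate stands.
Duty = $102,659.20 × 5% + 560 × $2.69 = $6,639.36.
Total = $22,955.17 + $23,256.66 + $6,639.36 = $52,851.19.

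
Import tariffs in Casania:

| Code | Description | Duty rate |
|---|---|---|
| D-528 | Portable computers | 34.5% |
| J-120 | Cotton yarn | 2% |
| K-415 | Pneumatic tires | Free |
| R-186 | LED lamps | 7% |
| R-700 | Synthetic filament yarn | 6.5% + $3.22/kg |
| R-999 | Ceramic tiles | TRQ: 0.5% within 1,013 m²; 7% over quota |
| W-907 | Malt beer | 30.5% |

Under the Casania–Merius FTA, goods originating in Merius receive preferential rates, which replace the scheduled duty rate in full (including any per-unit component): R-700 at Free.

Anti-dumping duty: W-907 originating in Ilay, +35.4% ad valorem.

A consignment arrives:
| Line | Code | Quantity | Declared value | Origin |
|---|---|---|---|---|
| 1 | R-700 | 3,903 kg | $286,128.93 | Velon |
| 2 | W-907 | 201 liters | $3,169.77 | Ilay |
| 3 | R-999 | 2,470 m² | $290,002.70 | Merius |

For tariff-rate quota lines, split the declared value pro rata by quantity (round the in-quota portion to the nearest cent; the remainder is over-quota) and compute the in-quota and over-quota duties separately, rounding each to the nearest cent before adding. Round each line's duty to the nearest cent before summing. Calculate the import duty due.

Line 1 (R-700, Velon, 3,903 kg, $286,128.93):
Base rate for R-700 is 6.5% + $3.22/kg.
R-700 has an FTA preferential rate, but origin Velon is not Merius; base rate stands.
Duty = $286,128.93 × 6.5% + 3,903 × $3.22 = $31,166.04.
Line 2 (W-907, Ilay, 201 liters, $3,169.77):
Base rate for W-907 is 30.5%.
Additional duty on W-907 from Ilay: +35.4%. Applied ad valorem rate: 30.5% + 35.4% = 65.9%.
Duty = $3,169.77 × 65.9% = $2,088.88.
Line 3 (R-999, Merius, 2,470 m², $290,002.70):
Code R-999 is under a tariff-rate quota (threshold 1,013 m²). In-quota: 1,013 m² at 0.5%; over-quota: 1,457 m² at 7%.
Pro-rata value split: in-quota = $290,002.70 × 1,013/2,470 = $118,936.33; over-quota = $290,002.70 − $118,936.33 = $171,066.37.
In-quota duty = $118,936.33 × 0.5% = $594.68. Over-quota duty = $171,066.37 × 7% = $11,974.65.
Line duty = $594.68 + $11,974.65 = $12,569.33.
Total = $31,166.04 + $2,088.88 + $12,569.33 = $45,824.25.

$45,824.25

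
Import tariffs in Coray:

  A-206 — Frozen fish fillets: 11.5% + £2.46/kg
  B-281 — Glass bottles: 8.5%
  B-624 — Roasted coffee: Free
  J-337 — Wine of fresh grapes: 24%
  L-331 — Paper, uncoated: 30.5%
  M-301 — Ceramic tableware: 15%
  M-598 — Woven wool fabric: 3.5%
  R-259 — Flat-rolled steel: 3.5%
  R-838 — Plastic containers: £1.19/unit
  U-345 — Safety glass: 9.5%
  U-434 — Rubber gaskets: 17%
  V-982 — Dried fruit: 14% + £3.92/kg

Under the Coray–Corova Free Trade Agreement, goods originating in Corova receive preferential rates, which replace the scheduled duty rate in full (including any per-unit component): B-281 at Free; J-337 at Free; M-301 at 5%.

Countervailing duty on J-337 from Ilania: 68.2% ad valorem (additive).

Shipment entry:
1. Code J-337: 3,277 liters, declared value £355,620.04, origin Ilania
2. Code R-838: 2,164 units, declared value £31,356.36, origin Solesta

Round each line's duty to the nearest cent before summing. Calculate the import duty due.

Line 1 (J-337, Ilania, 3,277 liters, £355,620.04):
Base rate for J-337 is 24%.
J-337 has an FTA preferential rate, but origin Ilania is not Corova; base rate stands.
Additional duty on J-337 from Ilania: +68.2%. Applied ad valorem rate: 24% + 68.2% = 92.2%.
Duty = £355,620.04 × 92.2% = £327,881.68.
Line 2 (R-838, Solesta, 2,164 units, £31,356.36):
Base rate for R-838 is £1.19/unit.
Duty = 2,164 × £1.19 = £2,575.16.
Total = £327,881.68 + £2,575.16 = £330,456.84.

£330,456.84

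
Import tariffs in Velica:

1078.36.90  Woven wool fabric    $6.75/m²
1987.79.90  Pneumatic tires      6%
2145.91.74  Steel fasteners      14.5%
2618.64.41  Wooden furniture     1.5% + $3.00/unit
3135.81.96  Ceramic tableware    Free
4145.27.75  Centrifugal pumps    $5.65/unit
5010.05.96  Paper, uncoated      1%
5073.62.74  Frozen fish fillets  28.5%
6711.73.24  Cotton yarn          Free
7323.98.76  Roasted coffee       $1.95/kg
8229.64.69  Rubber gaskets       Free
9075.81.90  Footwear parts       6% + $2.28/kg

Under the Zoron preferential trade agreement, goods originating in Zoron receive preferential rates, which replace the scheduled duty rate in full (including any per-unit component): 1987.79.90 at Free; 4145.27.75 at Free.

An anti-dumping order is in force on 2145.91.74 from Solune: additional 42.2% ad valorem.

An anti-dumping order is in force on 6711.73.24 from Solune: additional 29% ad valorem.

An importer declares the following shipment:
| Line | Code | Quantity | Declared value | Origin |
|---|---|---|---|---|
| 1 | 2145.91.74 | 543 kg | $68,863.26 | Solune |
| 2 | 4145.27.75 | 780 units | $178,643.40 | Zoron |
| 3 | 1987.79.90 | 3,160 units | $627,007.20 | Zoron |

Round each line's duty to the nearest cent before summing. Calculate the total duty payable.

$39,045.47

Line 1 (2145.91.74, Solune, 543 kg, $68,863.26):
Base rate for 2145.91.74 is 14.5%.
Additional duty on 2145.91.74 from Solune: +42.2%. Applied ad valorem rate: 14.5% + 42.2% = 56.7%.
Duty = $68,863.26 × 56.7% = $39,045.47.
Line 2 (4145.27.75, Zoron, 780 units, $178,643.40):
Base rate for 4145.27.75 is $5.65/unit.
Origin Zoron qualifies under the Velica–Zoron agreement and 4145.27.75 is covered: preferential rate Free applies instead.
Duty = $178,643.40 × 0% = $0.00.
Line 3 (1987.79.90, Zoron, 3,160 units, $627,007.20):
Base rate for 1987.79.90 is 6%.
Origin Zoron qualifies under the Velica–Zoron agreement and 1987.79.90 is covered: preferential rate Free applies instead.
Duty = $627,007.20 × 0% = $0.00.
Total = $39,045.47 + $0.00 + $0.00 = $39,045.47.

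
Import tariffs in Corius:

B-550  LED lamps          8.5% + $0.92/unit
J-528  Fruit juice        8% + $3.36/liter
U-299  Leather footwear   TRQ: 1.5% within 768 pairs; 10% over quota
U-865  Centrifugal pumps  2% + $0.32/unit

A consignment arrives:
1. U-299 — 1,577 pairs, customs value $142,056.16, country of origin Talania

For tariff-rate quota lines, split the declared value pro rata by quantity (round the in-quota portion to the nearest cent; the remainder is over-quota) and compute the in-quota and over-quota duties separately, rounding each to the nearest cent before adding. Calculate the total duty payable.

Line 1 (U-299, Talania, 1,577 pairs, $142,056.16):
Code U-299 is under a tariff-rate quota (threshold 768 pairs). In-quota: 768 pairs at 1.5%; over-quota: 809 pairs at 10%.
Pro-rata value split: in-quota = $142,056.16 × 768/1,577 = $69,181.44; over-quota = $142,056.16 − $69,181.44 = $72,874.72.
In-quota duty = $69,181.44 × 1.5% = $1,037.72. Over-quota duty = $72,874.72 × 10% = $7,287.47.
Line duty = $1,037.72 + $7,287.47 = $8,325.19.

$8,325.19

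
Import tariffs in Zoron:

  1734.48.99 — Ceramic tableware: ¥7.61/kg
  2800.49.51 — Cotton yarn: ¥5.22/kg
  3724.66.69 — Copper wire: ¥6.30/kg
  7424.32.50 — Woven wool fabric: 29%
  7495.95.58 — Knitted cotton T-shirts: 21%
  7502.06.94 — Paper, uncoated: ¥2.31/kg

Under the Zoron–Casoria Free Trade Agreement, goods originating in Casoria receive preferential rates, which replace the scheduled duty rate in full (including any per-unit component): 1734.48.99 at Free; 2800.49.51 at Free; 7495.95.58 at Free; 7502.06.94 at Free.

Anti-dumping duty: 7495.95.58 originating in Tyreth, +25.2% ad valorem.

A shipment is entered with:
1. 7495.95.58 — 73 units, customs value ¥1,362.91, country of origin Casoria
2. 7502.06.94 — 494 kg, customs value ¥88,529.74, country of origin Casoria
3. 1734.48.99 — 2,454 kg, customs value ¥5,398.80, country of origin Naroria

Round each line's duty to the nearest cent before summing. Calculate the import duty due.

Line 1 (7495.95.58, Casoria, 73 units, ¥1,362.91):
Base rate for 7495.95.58 is 21%.
Origin Casoria qualifies under the Zoron–Casoria agreement and 7495.95.58 is covered: preferential rate Free applies instead.
The additional-duty order on 7495.95.58 targets Tyreth, not Casoria; it does not apply.
Duty = ¥1,362.91 × 0% = ¥0.00.
Line 2 (7502.06.94, Casoria, 494 kg, ¥88,529.74):
Base rate for 7502.06.94 is ¥2.31/kg.
Origin Casoria qualifies under the Zoron–Casoria agreement and 7502.06.94 is covered: preferential rate Free applies instead.
Duty = ¥88,529.74 × 0% = ¥0.00.
Line 3 (1734.48.99, Naroria, 2,454 kg, ¥5,398.80):
Base rate for 1734.48.99 is ¥7.61/kg.
1734.48.99 has an FTA preferential rate, but origin Naroria is not Casoria; base rate stands.
Duty = 2,454 × ¥7.61 = ¥18,674.94.
Total = ¥0.00 + ¥0.00 + ¥18,674.94 = ¥18,674.94.

¥18,674.94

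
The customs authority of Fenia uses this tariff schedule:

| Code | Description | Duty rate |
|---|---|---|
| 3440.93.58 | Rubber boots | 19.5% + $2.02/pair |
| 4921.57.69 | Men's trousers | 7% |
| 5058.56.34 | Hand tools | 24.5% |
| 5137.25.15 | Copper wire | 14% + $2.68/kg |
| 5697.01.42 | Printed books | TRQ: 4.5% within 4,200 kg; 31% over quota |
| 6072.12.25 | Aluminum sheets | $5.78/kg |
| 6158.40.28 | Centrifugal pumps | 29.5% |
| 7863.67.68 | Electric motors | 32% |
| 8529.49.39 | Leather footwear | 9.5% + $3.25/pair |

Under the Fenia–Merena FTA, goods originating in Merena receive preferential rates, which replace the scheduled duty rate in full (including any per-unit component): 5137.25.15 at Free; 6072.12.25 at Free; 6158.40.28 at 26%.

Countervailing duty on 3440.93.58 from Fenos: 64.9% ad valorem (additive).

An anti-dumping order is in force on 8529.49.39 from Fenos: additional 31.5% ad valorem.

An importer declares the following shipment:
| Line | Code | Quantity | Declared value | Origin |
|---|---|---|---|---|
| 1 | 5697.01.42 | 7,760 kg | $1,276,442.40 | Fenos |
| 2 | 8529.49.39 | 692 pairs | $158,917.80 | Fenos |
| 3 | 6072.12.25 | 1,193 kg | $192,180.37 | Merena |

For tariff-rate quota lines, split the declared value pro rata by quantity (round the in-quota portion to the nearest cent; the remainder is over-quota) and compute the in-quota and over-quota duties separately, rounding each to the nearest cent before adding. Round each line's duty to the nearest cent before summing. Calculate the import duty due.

$280,025.07

Line 1 (5697.01.42, Fenos, 7,760 kg, $1,276,442.40):
Code 5697.01.42 is under a tariff-rate quota (threshold 4,200 kg). In-quota: 4,200 kg at 4.5%; over-quota: 3,560 kg at 31%.
Pro-rata value split: in-quota = $1,276,442.40 × 4,200/7,760 = $690,858.00; over-quota = $1,276,442.40 − $690,858.00 = $585,584.40.
In-quota duty = $690,858.00 × 4.5% = $31,088.61. Over-quota duty = $585,584.40 × 31% = $181,531.16.
Line duty = $31,088.61 + $181,531.16 = $212,619.77.
Line 2 (8529.49.39, Fenos, 692 pairs, $158,917.80):
Base rate for 8529.49.39 is 9.5% + $3.25/pair.
Additional duty on 8529.49.39 from Fenos: +31.5%. Applied ad valorem rate: 9.5% + 31.5% = 41%.
Duty = $158,917.80 × 41% + 692 × $3.25 = $67,405.30.
Line 3 (6072.12.25, Merena, 1,193 kg, $192,180.37):
Base rate for 6072.12.25 is $5.78/kg.
Origin Merena qualifies under the Fenia–Merena agreement and 6072.12.25 is covered: preferential rate Free applies instead.
Duty = $192,180.37 × 0% = $0.00.
Total = $212,619.77 + $67,405.30 + $0.00 = $280,025.07.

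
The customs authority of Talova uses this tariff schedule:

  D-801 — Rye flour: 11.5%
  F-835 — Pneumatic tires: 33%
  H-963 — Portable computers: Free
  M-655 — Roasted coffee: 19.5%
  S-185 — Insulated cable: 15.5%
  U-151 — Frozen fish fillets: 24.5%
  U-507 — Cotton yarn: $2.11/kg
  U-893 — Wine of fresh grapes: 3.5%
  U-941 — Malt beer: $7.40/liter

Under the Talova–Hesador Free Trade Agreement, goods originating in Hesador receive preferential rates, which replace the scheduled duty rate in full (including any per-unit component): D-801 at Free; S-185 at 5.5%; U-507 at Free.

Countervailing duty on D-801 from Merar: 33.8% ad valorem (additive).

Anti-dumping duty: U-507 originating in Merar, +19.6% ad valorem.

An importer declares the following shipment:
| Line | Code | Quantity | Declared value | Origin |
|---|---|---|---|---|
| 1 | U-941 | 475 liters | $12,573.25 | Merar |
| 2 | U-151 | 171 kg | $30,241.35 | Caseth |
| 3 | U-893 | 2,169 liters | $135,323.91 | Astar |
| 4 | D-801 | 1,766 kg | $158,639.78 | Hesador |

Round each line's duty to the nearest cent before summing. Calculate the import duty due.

$15,660.47

Line 1 (U-941, Merar, 475 liters, $12,573.25):
Base rate for U-941 is $7.40/liter.
Duty = 475 × $7.40 = $3,515.00.
Line 2 (U-151, Caseth, 171 kg, $30,241.35):
Base rate for U-151 is 24.5%.
Duty = $30,241.35 × 24.5% = $7,409.13.
Line 3 (U-893, Astar, 2,169 liters, $135,323.91):
Base rate for U-893 is 3.5%.
Duty = $135,323.91 × 3.5% = $4,736.34.
Line 4 (D-801, Hesador, 1,766 kg, $158,639.78):
Base rate for D-801 is 11.5%.
Origin Hesador qualifies under the Talova–Hesador agreement and D-801 is covered: preferential rate Free applies instead.
The additional-duty order on D-801 targets Merar, not Hesador; it does not apply.
Duty = $158,639.78 × 0% = $0.00.
Total = $3,515.00 + $7,409.13 + $4,736.34 + $0.00 = $15,660.47.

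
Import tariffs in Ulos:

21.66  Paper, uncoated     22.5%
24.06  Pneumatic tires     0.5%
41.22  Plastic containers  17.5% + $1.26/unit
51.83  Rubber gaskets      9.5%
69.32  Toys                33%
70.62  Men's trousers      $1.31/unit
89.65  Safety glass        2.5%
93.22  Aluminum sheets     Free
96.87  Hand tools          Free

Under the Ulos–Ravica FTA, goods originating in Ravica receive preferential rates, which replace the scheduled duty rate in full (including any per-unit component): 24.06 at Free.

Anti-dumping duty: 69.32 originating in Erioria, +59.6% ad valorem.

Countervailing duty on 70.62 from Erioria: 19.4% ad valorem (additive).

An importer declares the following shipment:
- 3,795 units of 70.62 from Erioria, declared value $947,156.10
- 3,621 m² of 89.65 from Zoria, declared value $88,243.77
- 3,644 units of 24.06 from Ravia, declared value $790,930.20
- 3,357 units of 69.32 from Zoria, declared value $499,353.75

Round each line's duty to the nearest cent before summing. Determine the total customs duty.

Line 1 (70.62, Erioria, 3,795 units, $947,156.10):
Base rate for 70.62 is $1.31/unit.
Additional duty on 70.62 from Erioria: +19.4% ad valorem. Applied ad valorem rate = 19.4%.
Duty = $947,156.10 × 19.4% + 3,795 × $1.31 = $188,719.73.
Line 2 (89.65, Zoria, 3,621 m², $88,243.77):
Base rate for 89.65 is 2.5%.
Duty = $88,243.77 × 2.5% = $2,206.09.
Line 3 (24.06, Ravia, 3,644 units, $790,930.20):
Base rate for 24.06 is 0.5%.
24.06 has an FTA preferential rate, but origin Ravia is not Ravica; base rate stands.
Duty = $790,930.20 × 0.5% = $3,954.65.
Line 4 (69.32, Zoria, 3,357 units, $499,353.75):
Base rate for 69.32 is 33%.
The additional-duty order on 69.32 targets Erioria, not Zoria; it does not apply.
Duty = $499,353.75 × 33% = $164,786.74.
Total = $188,719.73 + $2,206.09 + $3,954.65 + $164,786.74 = $359,667.21.

$359,667.21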